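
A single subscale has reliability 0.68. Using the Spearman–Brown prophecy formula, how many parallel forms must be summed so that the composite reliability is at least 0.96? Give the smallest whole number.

12

k ≥ ρ*(1−ρ₁)/(ρ₁(1−ρ*)) = 0.96·0.32 / (0.68·0.04) = 11.294.
Smallest integer k = 12.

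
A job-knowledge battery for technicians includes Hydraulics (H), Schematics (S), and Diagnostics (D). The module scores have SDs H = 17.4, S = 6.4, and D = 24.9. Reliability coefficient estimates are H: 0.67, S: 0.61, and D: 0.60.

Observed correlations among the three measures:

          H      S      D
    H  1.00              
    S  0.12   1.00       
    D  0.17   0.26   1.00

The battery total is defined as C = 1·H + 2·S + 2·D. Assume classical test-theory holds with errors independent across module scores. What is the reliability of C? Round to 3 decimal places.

Var(C) = 17.4² + 2²·6.4² + 2²·24.9² + 2·[2·17.4·6.4·0.12 + 2·17.4·24.9·0.17 + 4·6.4·24.9·0.26] = 2946.64 + 679.538 = 3626.18.
Under uncorrelated errors the observed covariances equal the true-score covariances, so only the own-variance terms attenuate.
True-score variance = [17.4²·0.67 + 2²·6.4²·0.61 + 2²·24.9²·0.60] + 679.538 = 1790.82 + 679.538 = 2470.35.
Reliability = 2470.35 / 3626.18 = 0.681.

0.681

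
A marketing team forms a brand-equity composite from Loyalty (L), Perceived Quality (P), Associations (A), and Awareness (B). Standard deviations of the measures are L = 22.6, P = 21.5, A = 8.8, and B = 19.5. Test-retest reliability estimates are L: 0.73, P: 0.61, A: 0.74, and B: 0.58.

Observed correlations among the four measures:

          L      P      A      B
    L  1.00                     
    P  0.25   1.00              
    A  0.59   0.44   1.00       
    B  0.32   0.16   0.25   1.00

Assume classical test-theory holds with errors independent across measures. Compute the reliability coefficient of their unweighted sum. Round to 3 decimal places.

0.807

Var(L+P+A+B) = 22.6² + 21.5² + 8.8² + 19.5² + 2·[22.6·21.5·0.25 + 22.6·8.8·0.59 + 22.6·19.5·0.32 + 21.5·8.8·0.44 + 21.5·19.5·0.16 + 8.8·19.5·0.25] = 1430.7 + 1146.13 = 2576.83.
Because errors are independent across components, Cov(Tᵢ,Tⱼ) = Cov(Xᵢ,Xⱼ); the off-diagonal part of the true-score variance is the same as above.
True-score variance = [22.6²·0.73 + 21.5²·0.61 + 8.8²·0.74 + 19.5²·0.58] + 1146.13 = 932.678 + 1146.13 = 2078.81.
Reliability = 2078.81 / 2576.83 = 0.807.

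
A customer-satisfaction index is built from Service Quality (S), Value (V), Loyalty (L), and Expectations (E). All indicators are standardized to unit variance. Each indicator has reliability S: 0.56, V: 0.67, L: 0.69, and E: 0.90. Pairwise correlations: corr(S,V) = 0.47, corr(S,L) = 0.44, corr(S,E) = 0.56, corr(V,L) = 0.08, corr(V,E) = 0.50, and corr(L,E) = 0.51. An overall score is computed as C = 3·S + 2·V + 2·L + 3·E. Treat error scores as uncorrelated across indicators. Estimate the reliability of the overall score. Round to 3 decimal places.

Var(C) = 3² + 2² + 2² + 3² + 2·[6·0.47 + 6·0.44 + 9·0.56 + 4·0.08 + 6·0.50 + 6·0.51] = 26 + 33.76 = 59.76.
With uncorrelated errors the cross-covariances are all true-score covariance, so they carry over unchanged; only the diagonal terms shrink to ρᵢσᵢ².
True-score variance = [3²·0.56 + 2²·0.67 + 2²·0.69 + 3²·0.90] + 33.76 = 18.58 + 33.76 = 52.34.
Reliability = 52.34 / 59.76 = 0.876.

0.876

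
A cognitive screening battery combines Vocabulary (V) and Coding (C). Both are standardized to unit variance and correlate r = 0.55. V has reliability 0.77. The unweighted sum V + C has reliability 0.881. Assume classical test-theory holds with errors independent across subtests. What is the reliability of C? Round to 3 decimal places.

Var(V+C) = 2 + 2·0.55 = 3.100.
True-score variance = ρ_V + ρ_C + 2·0.55, so 0.881 = (0.77 + ρ_C + 1.10) / 3.100.
ρ_C = 0.881·3.100 − 0.77 − 1.10 = 0.861.

0.861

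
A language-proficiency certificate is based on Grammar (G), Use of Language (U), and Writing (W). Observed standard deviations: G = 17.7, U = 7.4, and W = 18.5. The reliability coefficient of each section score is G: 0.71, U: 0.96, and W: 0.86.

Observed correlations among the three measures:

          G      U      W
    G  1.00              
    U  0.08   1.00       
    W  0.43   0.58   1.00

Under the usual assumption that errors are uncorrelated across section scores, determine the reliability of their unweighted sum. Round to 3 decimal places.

Var(G+U+W) = 17.7² + 7.4² + 18.5² + 2·[17.7·7.4·0.08 + 17.7·18.5·0.43 + 7.4·18.5·0.58] = 710.3 + 461.368 = 1171.67.
With uncorrelated errors the cross-covariances are all true-score covariance, so they carry over unchanged; only the diagonal terms shrink to ρᵢσᵢ².
True-score variance = [17.7²·0.71 + 7.4²·0.96 + 18.5²·0.86] + 461.368 = 569.34 + 461.368 = 1030.71.
Reliability = 1030.71 / 1171.67 = 0.880.

0.880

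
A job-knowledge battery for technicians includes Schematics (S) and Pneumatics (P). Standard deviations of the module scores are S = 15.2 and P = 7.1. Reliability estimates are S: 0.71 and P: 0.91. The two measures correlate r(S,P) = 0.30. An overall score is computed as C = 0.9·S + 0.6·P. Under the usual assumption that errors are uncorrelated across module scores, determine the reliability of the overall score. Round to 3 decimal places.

0.767

Var(C) = 0.9²·15.2² + 0.6²·7.1² + 2·[0.54·15.2·7.1·0.30] = 205.29 + 34.9661 = 240.256.
Because errors are independent across components, Cov(Tᵢ,Tⱼ) = Cov(Xᵢ,Xⱼ); the off-diagonal part of the true-score variance is the same as above.
True-score variance = [0.9²·15.2²·0.71 + 0.6²·7.1²·0.91] + 34.9661 = 149.385 + 34.9661 = 184.352.
Reliability = 184.352 / 240.256 = 0.767.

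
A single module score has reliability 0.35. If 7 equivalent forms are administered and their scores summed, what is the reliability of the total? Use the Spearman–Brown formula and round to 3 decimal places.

ρ_k = kρ / (1 + (k−1)ρ) = 7·0.35 / (1 + 6·0.35) = 2.450 / 3.100 = 0.790.

0.790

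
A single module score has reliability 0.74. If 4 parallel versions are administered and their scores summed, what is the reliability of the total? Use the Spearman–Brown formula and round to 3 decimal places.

ρ_k = kρ / (1 + (k−1)ρ) = 4·0.74 / (1 + 3·0.74) = 2.960 / 3.220 = 0.919.

0.919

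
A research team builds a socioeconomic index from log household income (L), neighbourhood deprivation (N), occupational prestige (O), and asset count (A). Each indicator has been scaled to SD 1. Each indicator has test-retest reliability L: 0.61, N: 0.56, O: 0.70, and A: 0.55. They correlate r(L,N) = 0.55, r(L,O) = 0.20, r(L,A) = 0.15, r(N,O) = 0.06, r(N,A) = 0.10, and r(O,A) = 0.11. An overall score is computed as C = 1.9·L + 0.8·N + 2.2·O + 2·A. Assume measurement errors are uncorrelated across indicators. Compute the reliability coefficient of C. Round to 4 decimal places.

Var(C) = 1.9² + 0.8² + 2.2² + 2² + 2·[1.52·0.55 + 4.18·0.20 + 3.8·0.15 + 1.76·0.06 + 1.6·0.10 + 4.4·0.11] = 13.09 + 5.9832 = 19.0732.
Because errors are independent across components, Cov(Tᵢ,Tⱼ) = Cov(Xᵢ,Xⱼ); the off-diagonal part of the true-score variance is the same as above.
True-score variance = [1.9²·0.61 + 0.8²·0.56 + 2.2²·0.70 + 2²·0.55] + 5.9832 = 8.1485 + 5.9832 = 14.1317.
Reliability = 14.1317 / 19.0732 = 0.7409.

0.7409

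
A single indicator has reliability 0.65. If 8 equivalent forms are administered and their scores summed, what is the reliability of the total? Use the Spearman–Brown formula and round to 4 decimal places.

0.9369

ρ_k = kρ / (1 + (k−1)ρ) = 8·0.65 / (1 + 7·0.65) = 5.200 / 5.550 = 0.9369.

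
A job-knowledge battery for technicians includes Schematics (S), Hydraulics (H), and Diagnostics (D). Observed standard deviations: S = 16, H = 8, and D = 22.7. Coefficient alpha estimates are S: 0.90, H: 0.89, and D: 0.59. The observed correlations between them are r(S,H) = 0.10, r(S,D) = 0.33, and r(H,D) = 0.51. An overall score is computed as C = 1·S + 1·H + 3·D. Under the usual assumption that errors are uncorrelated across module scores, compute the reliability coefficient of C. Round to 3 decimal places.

Var(C) = 16² + 8² + 3²·22.7² + 2·[16·8·0.10 + 3·16·22.7·0.33 + 3·8·22.7·0.51] = 4957.61 + 1300.43 = 6258.04.
With uncorrelated errors the cross-covariances are all true-score covariance, so they carry over unchanged; only the diagonal terms shrink to ρᵢσᵢ².
True-score variance = [16²·0.90 + 8²·0.89 + 3²·22.7²·0.59] + 1300.43 = 3023.55 + 1300.43 = 4323.98.
Reliability = 4323.98 / 6258.04 = 0.691.

0.691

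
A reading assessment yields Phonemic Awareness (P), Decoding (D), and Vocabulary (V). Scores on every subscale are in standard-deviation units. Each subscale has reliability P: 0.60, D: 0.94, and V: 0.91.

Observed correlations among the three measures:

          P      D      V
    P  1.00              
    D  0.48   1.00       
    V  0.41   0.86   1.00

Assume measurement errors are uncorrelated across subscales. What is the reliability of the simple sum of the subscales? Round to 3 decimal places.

0.915

Var(P+D+V) = 3 + 2·[0.48 + 0.41 + 0.86] = 3 + 3.5 = 6.5.
Under uncorrelated errors the observed covariances equal the true-score covariances, so only the own-variance terms attenuate.
True-score variance = [0.60 + 0.94 + 0.91] + 3.5 = 2.45 + 3.5 = 5.95.
Reliability = 5.95 / 6.5 = 0.915.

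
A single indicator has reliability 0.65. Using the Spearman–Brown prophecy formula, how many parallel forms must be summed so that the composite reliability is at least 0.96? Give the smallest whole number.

k ≥ ρ*(1−ρ₁)/(ρ₁(1−ρ*)) = 0.96·0.35 / (0.65·0.04) = 12.923.
Smallest integer k = 13.

13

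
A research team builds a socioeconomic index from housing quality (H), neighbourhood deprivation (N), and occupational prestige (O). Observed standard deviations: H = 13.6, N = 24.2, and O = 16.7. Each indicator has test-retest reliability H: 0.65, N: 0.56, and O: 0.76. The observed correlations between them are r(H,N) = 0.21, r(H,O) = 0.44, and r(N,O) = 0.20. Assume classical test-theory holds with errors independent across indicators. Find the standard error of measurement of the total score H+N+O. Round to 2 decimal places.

Var(total) = 1049.49 + 499.752 = 1549.24.
True-score variance = 660.139 + 499.752 = 1159.89, so reliability = 0.7487.
Error variance = 1549.24 − 1159.89 = 389.351; SEM = √389.351 = 19.73.

19.73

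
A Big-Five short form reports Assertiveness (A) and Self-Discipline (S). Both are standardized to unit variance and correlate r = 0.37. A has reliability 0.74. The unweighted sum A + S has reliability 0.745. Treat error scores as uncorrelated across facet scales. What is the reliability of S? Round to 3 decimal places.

0.561

Var(A+S) = 2 + 2·0.37 = 2.740.
True-score variance = ρ_A + ρ_S + 2·0.37, so 0.745 = (0.74 + ρ_S + 0.74) / 2.740.
ρ_S = 0.745·2.740 − 0.74 − 0.74 = 0.561.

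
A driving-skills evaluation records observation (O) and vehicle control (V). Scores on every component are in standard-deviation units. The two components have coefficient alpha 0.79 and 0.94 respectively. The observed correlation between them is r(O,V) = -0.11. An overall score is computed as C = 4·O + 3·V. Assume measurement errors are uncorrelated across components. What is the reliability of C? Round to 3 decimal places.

Var(C) = 4² + 3² + 2·[12·(-0.11)] = 25 − 2.64 = 22.36.
Because errors are independent across components, Cov(Tᵢ,Tⱼ) = Cov(Xᵢ,Xⱼ); the off-diagonal part of the true-score variance is the same as above.
True-score variance = [4²·0.79 + 3²·0.94] − 2.64 = 21.1 − 2.64 = 18.46.
Reliability = 18.46 / 22.36 = 0.826.

0.826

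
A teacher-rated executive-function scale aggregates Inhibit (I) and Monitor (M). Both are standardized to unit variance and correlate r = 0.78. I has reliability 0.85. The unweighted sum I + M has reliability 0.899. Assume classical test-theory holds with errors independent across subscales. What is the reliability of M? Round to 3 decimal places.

0.790

Var(I+M) = 2 + 2·0.78 = 3.560.
True-score variance = ρ_I + ρ_M + 2·0.78, so 0.899 = (0.85 + ρ_M + 1.56) / 3.560.
ρ_M = 0.899·3.560 − 0.85 − 1.56 = 0.790.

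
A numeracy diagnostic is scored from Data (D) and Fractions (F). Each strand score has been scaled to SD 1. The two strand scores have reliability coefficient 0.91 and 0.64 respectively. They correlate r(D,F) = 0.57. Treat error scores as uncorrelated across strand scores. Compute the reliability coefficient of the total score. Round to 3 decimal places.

Var(D+F) = 2 + 2·[0.57] = 2 + 1.14 = 3.14.
Under uncorrelated errors the observed covariances equal the true-score covariances, so only the own-variance terms attenuate.
True-score variance = [0.91 + 0.64] + 1.14 = 1.55 + 1.14 = 2.69.
Reliability = 2.69 / 3.14 = 0.857.

0.857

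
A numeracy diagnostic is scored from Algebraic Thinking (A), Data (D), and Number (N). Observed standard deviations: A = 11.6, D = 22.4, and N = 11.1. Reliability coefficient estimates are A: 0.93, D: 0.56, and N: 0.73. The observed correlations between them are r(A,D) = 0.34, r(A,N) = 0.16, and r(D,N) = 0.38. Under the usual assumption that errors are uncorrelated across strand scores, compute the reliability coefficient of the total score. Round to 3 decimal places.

0.774

Var(A+D+N) = 11.6² + 22.4² + 11.1² + 2·[11.6·22.4·0.34 + 11.6·11.1·0.16 + 22.4·11.1·0.38] = 759.53 + 406.861 = 1166.39.
Because errors are independent across components, Cov(Tᵢ,Tⱼ) = Cov(Xᵢ,Xⱼ); the off-diagonal part of the true-score variance is the same as above.
True-score variance = [11.6²·0.93 + 22.4²·0.56 + 11.1²·0.73] + 406.861 = 496.07 + 406.861 = 902.931.
Reliability = 902.931 / 1166.39 = 0.774.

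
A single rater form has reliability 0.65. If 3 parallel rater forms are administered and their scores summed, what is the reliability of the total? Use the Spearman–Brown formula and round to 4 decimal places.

ρ_k = kρ / (1 + (k−1)ρ) = 3·0.65 / (1 + 2·0.65) = 1.950 / 2.300 = 0.8478.

0.8478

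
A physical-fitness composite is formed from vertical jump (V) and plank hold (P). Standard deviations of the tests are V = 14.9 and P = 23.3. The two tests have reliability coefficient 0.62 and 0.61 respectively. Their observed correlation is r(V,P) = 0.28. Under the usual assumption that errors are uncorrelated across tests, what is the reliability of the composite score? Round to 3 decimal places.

Var(V+P) = 14.9² + 23.3² + 2·[14.9·23.3·0.28] = 764.9 + 194.415 = 959.315.
Because errors are independent across components, Cov(Tᵢ,Tⱼ) = Cov(Xᵢ,Xⱼ); the off-diagonal part of the true-score variance is the same as above.
True-score variance = [14.9²·0.62 + 23.3²·0.61] + 194.415 = 468.809 + 194.415 = 663.224.
Reliability = 663.224 / 959.315 = 0.691.

0.691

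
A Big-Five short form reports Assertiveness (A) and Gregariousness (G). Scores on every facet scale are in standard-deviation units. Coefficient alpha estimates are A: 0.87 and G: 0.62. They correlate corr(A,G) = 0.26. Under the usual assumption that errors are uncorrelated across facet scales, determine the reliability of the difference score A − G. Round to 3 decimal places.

Var(A−G) = 1 + 1 − 2·0.26 = 2 − 0.52 = 1.48.
Because errors are independent across components, Cov(Tᵢ,Tⱼ) = Cov(Xᵢ,Xⱼ); the off-diagonal part of the true-score variance is the same as above.
True-score variance = [0.87 + 0.62] − 0.52 = 1.49 − 0.52 = 0.97.
Reliability = 0.97 / 1.48 = 0.655.

0.655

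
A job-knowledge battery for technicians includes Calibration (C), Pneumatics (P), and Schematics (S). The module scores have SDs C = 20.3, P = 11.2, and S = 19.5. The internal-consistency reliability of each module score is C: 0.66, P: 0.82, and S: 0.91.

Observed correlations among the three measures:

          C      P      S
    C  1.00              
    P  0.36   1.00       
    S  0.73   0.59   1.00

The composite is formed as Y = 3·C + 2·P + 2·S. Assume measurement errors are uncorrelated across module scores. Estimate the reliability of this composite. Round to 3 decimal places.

0.867

Var(Y) = 3²·20.3² + 2²·11.2² + 2²·19.5² + 2·[6·20.3·11.2·0.36 + 6·20.3·19.5·0.73 + 4·11.2·19.5·0.59] = 5731.57 + 5480.69 = 11212.3.
With uncorrelated errors the cross-covariances are all true-score covariance, so they carry over unchanged; only the diagonal terms shrink to ρᵢσᵢ².
True-score variance = [3²·20.3²·0.66 + 2²·11.2²·0.82 + 2²·19.5²·0.91] + 5480.69 = 4243.37 + 5480.69 = 9724.06.
Reliability = 9724.06 / 11212.3 = 0.867.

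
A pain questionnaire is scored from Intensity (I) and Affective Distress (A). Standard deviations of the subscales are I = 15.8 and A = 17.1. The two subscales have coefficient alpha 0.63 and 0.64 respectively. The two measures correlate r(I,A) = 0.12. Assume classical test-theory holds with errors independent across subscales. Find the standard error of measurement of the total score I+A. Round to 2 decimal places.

Var(total) = 542.05 + 64.8432 = 606.893.
True-score variance = 344.416 + 64.8432 = 409.259, so reliability = 0.6744.
Error variance = 606.893 − 409.259 = 197.634; SEM = √197.634 = 14.06.

14.06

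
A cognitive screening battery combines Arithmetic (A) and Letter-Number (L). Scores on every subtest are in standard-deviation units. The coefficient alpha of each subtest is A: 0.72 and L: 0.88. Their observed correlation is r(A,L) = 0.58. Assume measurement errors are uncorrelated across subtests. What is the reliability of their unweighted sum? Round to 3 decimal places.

Var(A+L) = 2 + 2·[0.58] = 2 + 1.16 = 3.16.
Under uncorrelated errors the observed covariances equal the true-score covariances, so only the own-variance terms attenuate.
True-score variance = [0.72 + 0.88] + 1.16 = 1.6 + 1.16 = 2.76.
Reliability = 2.76 / 3.16 = 0.873.

0.873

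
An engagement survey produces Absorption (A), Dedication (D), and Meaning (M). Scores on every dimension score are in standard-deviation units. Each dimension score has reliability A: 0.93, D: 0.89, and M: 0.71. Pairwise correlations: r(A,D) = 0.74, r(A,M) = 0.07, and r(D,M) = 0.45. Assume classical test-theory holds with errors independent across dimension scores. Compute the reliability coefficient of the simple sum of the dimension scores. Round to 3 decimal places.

0.915

Var(A+D+M) = 3 + 2·[0.74 + 0.07 + 0.45] = 3 + 2.52 = 5.52.
Because errors are independent across components, Cov(Tᵢ,Tⱼ) = Cov(Xᵢ,Xⱼ); the off-diagonal part of the true-score variance is the same as above.
True-score variance = [0.93 + 0.89 + 0.71] + 2.52 = 2.53 + 2.52 = 5.05.
Reliability = 5.05 / 5.52 = 0.915.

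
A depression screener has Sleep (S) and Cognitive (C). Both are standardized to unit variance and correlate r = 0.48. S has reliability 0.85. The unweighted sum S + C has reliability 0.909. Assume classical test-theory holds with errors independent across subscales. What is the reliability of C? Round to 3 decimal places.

0.881

Var(S+C) = 2 + 2·0.48 = 2.960.
True-score variance = ρ_S + ρ_C + 2·0.48, so 0.909 = (0.85 + ρ_C + 0.96) / 2.960.
ρ_C = 0.909·2.960 − 0.85 − 0.96 = 0.881.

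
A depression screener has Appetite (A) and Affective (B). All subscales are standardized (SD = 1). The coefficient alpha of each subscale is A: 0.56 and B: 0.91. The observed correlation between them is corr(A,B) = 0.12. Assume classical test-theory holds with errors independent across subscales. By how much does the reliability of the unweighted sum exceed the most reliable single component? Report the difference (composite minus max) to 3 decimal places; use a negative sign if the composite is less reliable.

-0.147

Var(sum) = 2 + 0.24 = 2.24; true-score variance = 1.47 + 0.24 = 1.71; composite reliability = 0.7634.
Max component reliability = 0.9100.
Difference = 0.7634 − 0.9100 = -0.147.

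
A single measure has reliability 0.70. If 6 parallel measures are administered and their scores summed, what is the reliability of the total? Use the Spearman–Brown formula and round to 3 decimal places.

0.933

ρ_k = kρ / (1 + (k−1)ρ) = 6·0.70 / (1 + 5·0.70) = 4.200 / 4.500 = 0.933.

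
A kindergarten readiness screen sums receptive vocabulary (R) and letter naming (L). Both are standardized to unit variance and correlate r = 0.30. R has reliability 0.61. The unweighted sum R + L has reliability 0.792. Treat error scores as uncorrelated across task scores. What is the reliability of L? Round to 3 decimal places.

Var(R+L) = 2 + 2·0.30 = 2.600.
True-score variance = ρ_R + ρ_L + 2·0.30, so 0.792 = (0.61 + ρ_L + 0.60) / 2.600.
ρ_L = 0.792·2.600 − 0.61 − 0.60 = 0.849.

0.849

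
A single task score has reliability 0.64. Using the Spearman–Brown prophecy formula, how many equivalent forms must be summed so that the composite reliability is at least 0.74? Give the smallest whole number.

k ≥ ρ*(1−ρ₁)/(ρ₁(1−ρ*)) = 0.74·0.36 / (0.64·0.26) = 1.601.
Smallest integer k = 2.

2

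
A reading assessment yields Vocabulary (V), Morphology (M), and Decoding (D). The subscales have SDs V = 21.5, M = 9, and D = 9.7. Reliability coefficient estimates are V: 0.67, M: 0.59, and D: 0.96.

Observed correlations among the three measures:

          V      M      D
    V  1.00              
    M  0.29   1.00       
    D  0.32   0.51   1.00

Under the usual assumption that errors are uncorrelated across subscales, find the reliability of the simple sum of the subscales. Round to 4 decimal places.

0.8050

Var(V+M+D) = 21.5² + 9² + 9.7² + 2·[21.5·9·0.29 + 21.5·9.7·0.32 + 9·9.7·0.51] = 637.34 + 334.748 = 972.088.
Because errors are independent across components, Cov(Tᵢ,Tⱼ) = Cov(Xᵢ,Xⱼ); the off-diagonal part of the true-score variance is the same as above.
True-score variance = [21.5²·0.67 + 9²·0.59 + 9.7²·0.96] + 334.748 = 447.824 + 334.748 = 782.572.
Reliability = 782.572 / 972.088 = 0.8050.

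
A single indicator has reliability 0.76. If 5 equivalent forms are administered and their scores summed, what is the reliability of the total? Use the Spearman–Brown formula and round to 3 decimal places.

0.941

ρ_k = kρ / (1 + (k−1)ρ) = 5·0.76 / (1 + 4·0.76) = 3.800 / 4.040 = 0.941.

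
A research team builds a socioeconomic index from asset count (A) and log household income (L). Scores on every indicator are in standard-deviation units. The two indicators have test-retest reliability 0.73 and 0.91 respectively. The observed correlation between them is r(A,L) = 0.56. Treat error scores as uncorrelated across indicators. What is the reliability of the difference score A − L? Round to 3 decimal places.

Var(A−L) = 1 + 1 − 2·0.56 = 2 − 1.12 = 0.88.
With uncorrelated errors the cross-covariances are all true-score covariance, so they carry over unchanged; only the diagonal terms shrink to ρᵢσᵢ².
True-score variance = [0.73 + 0.91] − 1.12 = 1.64 − 1.12 = 0.52.
Reliability = 0.52 / 0.88 = 0.591.

0.591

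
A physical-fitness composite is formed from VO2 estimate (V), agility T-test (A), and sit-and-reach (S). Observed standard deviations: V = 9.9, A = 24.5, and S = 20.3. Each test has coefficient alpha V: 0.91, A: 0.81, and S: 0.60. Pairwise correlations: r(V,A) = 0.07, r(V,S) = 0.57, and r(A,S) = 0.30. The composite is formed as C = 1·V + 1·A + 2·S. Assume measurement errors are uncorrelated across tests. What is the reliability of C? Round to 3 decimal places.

0.772

Var(C) = 9.9² + 24.5² + 2²·20.3² + 2·[9.9·24.5·0.07 + 2·9.9·20.3·0.57 + 2·24.5·20.3·0.30] = 2346.62 + 1088.99 = 3435.61.
Under uncorrelated errors the observed covariances equal the true-score covariances, so only the own-variance terms attenuate.
True-score variance = [9.9²·0.91 + 24.5²·0.81 + 2²·20.3²·0.60] + 1088.99 = 1564.41 + 1088.99 = 2653.4.
Reliability = 2653.4 / 3435.61 = 0.772.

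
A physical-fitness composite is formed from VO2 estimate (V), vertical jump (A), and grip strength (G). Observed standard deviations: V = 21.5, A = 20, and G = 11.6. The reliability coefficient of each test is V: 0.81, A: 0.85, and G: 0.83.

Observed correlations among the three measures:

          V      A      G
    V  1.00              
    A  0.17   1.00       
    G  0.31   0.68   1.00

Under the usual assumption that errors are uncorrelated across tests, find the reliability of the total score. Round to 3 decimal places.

0.894

Var(V+A+G) = 21.5² + 20² + 11.6² + 2·[21.5·20·0.17 + 21.5·11.6·0.31 + 20·11.6·0.68] = 996.81 + 616.348 = 1613.16.
Under uncorrelated errors the observed covariances equal the true-score covariances, so only the own-variance terms attenuate.
True-score variance = [21.5²·0.81 + 20²·0.85 + 11.6²·0.83] + 616.348 = 826.107 + 616.348 = 1442.46.
Reliability = 1442.46 / 1613.16 = 0.894.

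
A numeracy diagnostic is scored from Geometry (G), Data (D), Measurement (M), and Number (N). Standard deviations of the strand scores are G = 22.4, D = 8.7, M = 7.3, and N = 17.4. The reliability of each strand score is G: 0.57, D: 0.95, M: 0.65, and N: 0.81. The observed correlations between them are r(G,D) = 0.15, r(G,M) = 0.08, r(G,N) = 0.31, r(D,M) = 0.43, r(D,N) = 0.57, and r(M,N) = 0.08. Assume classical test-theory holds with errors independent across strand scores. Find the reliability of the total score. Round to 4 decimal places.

0.8038

Var(G+D+M+N) = 22.4² + 8.7² + 7.3² + 17.4² + 2·[22.4·8.7·0.15 + 22.4·7.3·0.08 + 22.4·17.4·0.31 + 8.7·7.3·0.43 + 8.7·17.4·0.57 + 7.3·17.4·0.08] = 933.5 + 573.793 = 1507.29.
With uncorrelated errors the cross-covariances are all true-score covariance, so they carry over unchanged; only the diagonal terms shrink to ρᵢσᵢ².
True-score variance = [22.4²·0.57 + 8.7²·0.95 + 7.3²·0.65 + 17.4²·0.81] + 573.793 = 637.783 + 573.793 = 1211.58.
Reliability = 1211.58 / 1507.29 = 0.8038.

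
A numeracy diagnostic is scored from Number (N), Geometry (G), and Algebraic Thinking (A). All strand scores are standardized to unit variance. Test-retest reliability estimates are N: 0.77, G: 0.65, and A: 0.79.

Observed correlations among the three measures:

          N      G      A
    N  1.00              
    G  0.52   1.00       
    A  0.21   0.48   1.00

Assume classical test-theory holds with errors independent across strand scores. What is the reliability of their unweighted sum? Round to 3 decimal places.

0.854

Var(N+G+A) = 3 + 2·[0.52 + 0.21 + 0.48] = 3 + 2.42 = 5.42.
Under uncorrelated errors the observed covariances equal the true-score covariances, so only the own-variance terms attenuate.
True-score variance = [0.77 + 0.65 + 0.79] + 2.42 = 2.21 + 2.42 = 4.63.
Reliability = 4.63 / 5.42 = 0.854.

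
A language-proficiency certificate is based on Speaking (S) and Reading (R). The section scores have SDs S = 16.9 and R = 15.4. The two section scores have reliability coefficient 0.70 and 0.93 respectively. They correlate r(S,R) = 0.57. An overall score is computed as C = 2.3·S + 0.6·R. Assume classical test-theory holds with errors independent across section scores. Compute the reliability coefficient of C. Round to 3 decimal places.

Var(C) = 2.3²·16.9² + 0.6²·15.4² + 2·[1.38·16.9·15.4·0.57] = 1596.25 + 409.441 = 2005.7.
With uncorrelated errors the cross-covariances are all true-score covariance, so they carry over unchanged; only the diagonal terms shrink to ρᵢσᵢ².
True-score variance = [2.3²·16.9²·0.70 + 0.6²·15.4²·0.93] + 409.441 = 1137.01 + 409.441 = 1546.46.
Reliability = 1546.46 / 2005.7 = 0.771.

0.771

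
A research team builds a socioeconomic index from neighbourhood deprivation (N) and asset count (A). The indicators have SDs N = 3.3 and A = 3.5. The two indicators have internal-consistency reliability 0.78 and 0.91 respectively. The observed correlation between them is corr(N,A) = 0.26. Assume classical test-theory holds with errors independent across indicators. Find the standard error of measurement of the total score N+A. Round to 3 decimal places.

Var(total) = 23.14 + 6.006 = 29.146.
True-score variance = 19.6417 + 6.006 = 25.6477, so reliability = 0.8800.
Error variance = 29.146 − 25.6477 = 3.4983; SEM = √3.4983 = 1.870.

1.870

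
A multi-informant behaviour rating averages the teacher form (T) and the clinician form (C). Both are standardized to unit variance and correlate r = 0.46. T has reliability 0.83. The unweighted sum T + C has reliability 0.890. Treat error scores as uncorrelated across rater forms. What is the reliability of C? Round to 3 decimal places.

Var(T+C) = 2 + 2·0.46 = 2.920.
True-score variance = ρ_T + ρ_C + 2·0.46, so 0.890 = (0.83 + ρ_C + 0.92) / 2.920.
ρ_C = 0.890·2.920 − 0.83 − 0.92 = 0.849.

0.849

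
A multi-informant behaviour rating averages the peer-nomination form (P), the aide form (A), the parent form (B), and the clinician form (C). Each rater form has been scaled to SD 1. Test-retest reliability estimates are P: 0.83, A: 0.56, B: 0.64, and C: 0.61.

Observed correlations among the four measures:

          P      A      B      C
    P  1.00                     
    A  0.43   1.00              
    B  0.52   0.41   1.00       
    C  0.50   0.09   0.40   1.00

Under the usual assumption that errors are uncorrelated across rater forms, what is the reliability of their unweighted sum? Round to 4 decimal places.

Var(P+A+B+C) = 4 + 2·[0.43 + 0.52 + 0.50 + 0.41 + 0.09 + 0.40] = 4 + 4.7 = 8.7.
Because errors are independent across components, Cov(Tᵢ,Tⱼ) = Cov(Xᵢ,Xⱼ); the off-diagonal part of the true-score variance is the same as above.
True-score variance = [0.83 + 0.56 + 0.64 + 0.61] + 4.7 = 2.64 + 4.7 = 7.34.
Reliability = 7.34 / 8.7 = 0.8437.

0.8437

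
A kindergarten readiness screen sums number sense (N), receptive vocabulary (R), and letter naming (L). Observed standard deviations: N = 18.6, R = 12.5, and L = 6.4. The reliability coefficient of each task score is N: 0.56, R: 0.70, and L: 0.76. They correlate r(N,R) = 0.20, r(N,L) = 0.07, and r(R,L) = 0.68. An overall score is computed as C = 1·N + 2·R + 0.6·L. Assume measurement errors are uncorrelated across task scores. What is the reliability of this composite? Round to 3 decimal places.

0.738

Var(C) = 18.6² + 2²·12.5² + 0.6²·6.4² + 2·[2·18.6·12.5·0.20 + 0.6·18.6·6.4·0.07 + 1.2·12.5·6.4·0.68] = 985.706 + 326.559 = 1312.26.
Under uncorrelated errors the observed covariances equal the true-score covariances, so only the own-variance terms attenuate.
True-score variance = [18.6²·0.56 + 2²·12.5²·0.70 + 0.6²·6.4²·0.76] + 326.559 = 642.444 + 326.559 = 969.004.
Reliability = 969.004 / 1312.26 = 0.738.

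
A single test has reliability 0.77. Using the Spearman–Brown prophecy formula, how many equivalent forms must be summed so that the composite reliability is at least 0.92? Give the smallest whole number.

k ≥ ρ*(1−ρ₁)/(ρ₁(1−ρ*)) = 0.92·0.23 / (0.77·0.08) = 3.435.
Smallest integer k = 4.

4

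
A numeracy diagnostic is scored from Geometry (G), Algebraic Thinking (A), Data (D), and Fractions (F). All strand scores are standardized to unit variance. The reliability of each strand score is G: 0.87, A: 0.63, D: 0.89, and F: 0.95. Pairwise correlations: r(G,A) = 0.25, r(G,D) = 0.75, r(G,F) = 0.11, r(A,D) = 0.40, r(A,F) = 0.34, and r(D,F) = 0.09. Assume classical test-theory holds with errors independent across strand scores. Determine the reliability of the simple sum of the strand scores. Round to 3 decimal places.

0.916

Var(G+A+D+F) = 4 + 2·[0.25 + 0.75 + 0.11 + 0.40 + 0.34 + 0.09] = 4 + 3.88 = 7.88.
Because errors are independent across components, Cov(Tᵢ,Tⱼ) = Cov(Xᵢ,Xⱼ); the off-diagonal part of the true-score variance is the same as above.
True-score variance = [0.87 + 0.63 + 0.89 + 0.95] + 3.88 = 3.34 + 3.88 = 7.22.
Reliability = 7.22 / 7.88 = 0.916.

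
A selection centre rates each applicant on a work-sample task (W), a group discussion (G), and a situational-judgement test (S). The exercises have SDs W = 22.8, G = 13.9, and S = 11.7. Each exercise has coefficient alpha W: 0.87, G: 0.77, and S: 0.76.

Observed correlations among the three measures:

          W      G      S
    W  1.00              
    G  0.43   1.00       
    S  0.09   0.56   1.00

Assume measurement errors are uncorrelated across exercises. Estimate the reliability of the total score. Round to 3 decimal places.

Var(W+G+S) = 22.8² + 13.9² + 11.7² + 2·[22.8·13.9·0.43 + 22.8·11.7·0.09 + 13.9·11.7·0.56] = 849.94 + 502.714 = 1352.65.
Because errors are independent across components, Cov(Tᵢ,Tⱼ) = Cov(Xᵢ,Xⱼ); the off-diagonal part of the true-score variance is the same as above.
True-score variance = [22.8²·0.87 + 13.9²·0.77 + 11.7²·0.76] + 502.714 = 705.069 + 502.714 = 1207.78.
Reliability = 1207.78 / 1352.65 = 0.893.

0.893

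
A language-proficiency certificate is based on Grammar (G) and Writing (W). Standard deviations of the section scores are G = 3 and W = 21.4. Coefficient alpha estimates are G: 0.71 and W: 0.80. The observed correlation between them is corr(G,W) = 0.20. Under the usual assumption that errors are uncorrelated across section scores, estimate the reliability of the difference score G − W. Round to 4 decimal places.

Var(G−W) = 3² + 21.4² − 2·3·21.4·0.20 = 466.96 − 25.68 = 441.28.
With uncorrelated errors the cross-covariances are all true-score covariance, so they carry over unchanged; only the diagonal terms shrink to ρᵢσᵢ².
True-score variance = [3²·0.71 + 21.4²·0.80] − 25.68 = 372.758 − 25.68 = 347.078.
Reliability = 347.078 / 441.28 = 0.7865.

0.7865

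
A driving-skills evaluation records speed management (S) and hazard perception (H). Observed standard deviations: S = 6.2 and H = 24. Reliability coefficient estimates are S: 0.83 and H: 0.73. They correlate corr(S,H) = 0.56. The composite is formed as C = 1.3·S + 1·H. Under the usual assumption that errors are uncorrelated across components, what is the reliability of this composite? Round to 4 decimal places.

0.8058

Var(C) = 1.3²·6.2² + 24² + 2·[1.3·6.2·24·0.56] = 640.964 + 216.653 = 857.616.
With uncorrelated errors the cross-covariances are all true-score covariance, so they carry over unchanged; only the diagonal terms shrink to ρᵢσᵢ².
True-score variance = [1.3²·6.2²·0.83 + 24²·0.73] + 216.653 = 474.4 + 216.653 = 691.053.
Reliability = 691.053 / 857.616 = 0.8058.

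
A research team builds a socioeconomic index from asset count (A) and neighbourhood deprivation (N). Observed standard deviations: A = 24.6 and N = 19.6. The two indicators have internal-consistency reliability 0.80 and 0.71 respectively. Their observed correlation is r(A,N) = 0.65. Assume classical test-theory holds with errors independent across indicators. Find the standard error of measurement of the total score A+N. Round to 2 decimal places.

Var(total) = 989.32 + 626.808 = 1616.13.
True-score variance = 756.882 + 626.808 = 1383.69, so reliability = 0.8562.
Error variance = 1616.13 − 1383.69 = 232.438; SEM = √232.438 = 15.25.

15.25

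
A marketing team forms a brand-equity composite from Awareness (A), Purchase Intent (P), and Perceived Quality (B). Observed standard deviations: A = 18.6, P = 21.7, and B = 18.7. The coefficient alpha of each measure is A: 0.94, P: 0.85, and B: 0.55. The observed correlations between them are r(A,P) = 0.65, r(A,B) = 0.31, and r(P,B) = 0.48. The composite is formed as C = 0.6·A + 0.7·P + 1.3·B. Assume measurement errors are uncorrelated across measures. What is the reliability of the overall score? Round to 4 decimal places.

0.8177

Var(C) = 0.6²·18.6² + 0.7²·21.7² + 1.3²·18.7² + 2·[0.42·18.6·21.7·0.65 + 0.78·18.6·18.7·0.31 + 0.91·21.7·18.7·0.48] = 946.258 + 743.08 = 1689.34.
Under uncorrelated errors the observed covariances equal the true-score covariances, so only the own-variance terms attenuate.
True-score variance = [0.6²·18.6²·0.94 + 0.7²·21.7²·0.85 + 1.3²·18.7²·0.55] + 743.08 = 638.235 + 743.08 = 1381.32.
Reliability = 1381.32 / 1689.34 = 0.8177.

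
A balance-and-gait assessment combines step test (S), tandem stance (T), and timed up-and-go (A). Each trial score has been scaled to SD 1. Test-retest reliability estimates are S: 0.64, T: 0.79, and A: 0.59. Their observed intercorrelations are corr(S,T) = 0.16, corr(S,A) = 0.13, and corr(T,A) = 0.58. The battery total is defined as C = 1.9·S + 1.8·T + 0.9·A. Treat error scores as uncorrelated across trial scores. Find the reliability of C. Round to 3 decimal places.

Var(C) = 1.9² + 1.8² + 0.9² + 2·[3.42·0.16 + 1.71·0.13 + 1.62·0.58] = 7.66 + 3.4182 = 11.0782.
Because errors are independent across components, Cov(Tᵢ,Tⱼ) = Cov(Xᵢ,Xⱼ); the off-diagonal part of the true-score variance is the same as above.
True-score variance = [1.9²·0.64 + 1.8²·0.79 + 0.9²·0.59] + 3.4182 = 5.3479 + 3.4182 = 8.7661.
Reliability = 8.7661 / 11.0782 = 0.791.

0.791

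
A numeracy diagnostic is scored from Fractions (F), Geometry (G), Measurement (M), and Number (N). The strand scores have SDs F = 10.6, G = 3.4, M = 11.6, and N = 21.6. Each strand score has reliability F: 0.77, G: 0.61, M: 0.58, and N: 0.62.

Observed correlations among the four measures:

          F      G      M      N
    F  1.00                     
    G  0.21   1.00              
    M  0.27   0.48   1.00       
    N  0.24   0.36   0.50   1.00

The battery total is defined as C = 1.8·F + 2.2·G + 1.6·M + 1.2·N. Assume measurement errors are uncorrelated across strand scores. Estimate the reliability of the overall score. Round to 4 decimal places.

Var(C) = 1.8²·10.6² + 2.2²·3.4² + 1.6²·11.6² + 1.2²·21.6² + 2·[3.96·10.6·3.4·0.21 + 2.88·10.6·11.6·0.27 + 2.16·10.6·21.6·0.24 + 3.52·3.4·11.6·0.48 + 2.64·3.4·21.6·0.36 + 1.92·11.6·21.6·0.50] = 1436.32 + 1242.5 = 2678.82.
With uncorrelated errors the cross-covariances are all true-score covariance, so they carry over unchanged; only the diagonal terms shrink to ρᵢσᵢ².
True-score variance = [1.8²·10.6²·0.77 + 2.2²·3.4²·0.61 + 1.6²·11.6²·0.58 + 1.2²·21.6²·0.62] + 1242.5 = 930.785 + 1242.5 = 2173.29.
Reliability = 2173.29 / 2678.82 = 0.8113.

0.8113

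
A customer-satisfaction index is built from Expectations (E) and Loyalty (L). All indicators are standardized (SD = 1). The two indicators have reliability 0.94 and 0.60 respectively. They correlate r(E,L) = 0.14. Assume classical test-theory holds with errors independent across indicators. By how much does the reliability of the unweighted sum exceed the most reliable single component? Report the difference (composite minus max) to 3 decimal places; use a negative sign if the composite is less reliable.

Var(sum) = 2 + 0.28 = 2.28; true-score variance = 1.54 + 0.28 = 1.82; composite reliability = 0.7982.
Max component reliability = 0.9400.
Difference = 0.7982 − 0.9400 = -0.142.

-0.142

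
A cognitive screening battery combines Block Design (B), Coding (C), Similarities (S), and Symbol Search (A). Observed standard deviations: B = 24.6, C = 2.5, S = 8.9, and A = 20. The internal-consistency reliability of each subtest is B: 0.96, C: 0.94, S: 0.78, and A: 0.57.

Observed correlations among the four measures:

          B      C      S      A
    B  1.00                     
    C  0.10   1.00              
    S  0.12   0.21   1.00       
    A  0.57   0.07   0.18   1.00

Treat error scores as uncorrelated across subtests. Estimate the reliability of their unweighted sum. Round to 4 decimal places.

Var(B+C+S+A) = 24.6² + 2.5² + 8.9² + 20² + 2·[24.6·2.5·0.10 + 24.6·8.9·0.12 + 24.6·20·0.57 + 2.5·8.9·0.21 + 2.5·20·0.07 + 8.9·20·0.18] = 1090.62 + 706.151 = 1796.77.
Because errors are independent across components, Cov(Tᵢ,Tⱼ) = Cov(Xᵢ,Xⱼ); the off-diagonal part of the true-score variance is the same as above.
True-score variance = [24.6²·0.96 + 2.5²·0.94 + 8.9²·0.78 + 20²·0.57] + 706.151 = 876.612 + 706.151 = 1582.76.
Reliability = 1582.76 / 1796.77 = 0.8809.

0.8809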